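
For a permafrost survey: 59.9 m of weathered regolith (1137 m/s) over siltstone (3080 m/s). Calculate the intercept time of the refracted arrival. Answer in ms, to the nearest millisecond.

98 ms

θ_c = arcsin(V₁/V₂) = arcsin(1137/3080) = 21.66°; cos θ_c = 0.9294.
tᵢ = 2h·cos θ_c / V₁ = 2·59.9·0.9294 / 1137 = 0.09792 s.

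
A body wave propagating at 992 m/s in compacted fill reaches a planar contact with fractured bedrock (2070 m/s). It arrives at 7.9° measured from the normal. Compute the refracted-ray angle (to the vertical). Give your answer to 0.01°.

sin θ₁/V₁ = sin θ₂/V₂ ⇒ sin θ₂ = 2070·sin 7.9°/992 = 2070·0.1374/992 = 0.2868.
θ₂ = sin⁻¹(0.2868) = 16.67° (from vertical).

16.67°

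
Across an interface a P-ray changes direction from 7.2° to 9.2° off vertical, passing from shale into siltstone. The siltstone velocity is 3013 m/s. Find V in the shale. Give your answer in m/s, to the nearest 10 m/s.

Snell's law: sin 7.2°/V₁ = sin 9.2°/V₂.
V₁ = V₂·sin 7.2°/sin 9.2° = 3013 × 0.7839 = 2361.94 m/s.

2360 m/s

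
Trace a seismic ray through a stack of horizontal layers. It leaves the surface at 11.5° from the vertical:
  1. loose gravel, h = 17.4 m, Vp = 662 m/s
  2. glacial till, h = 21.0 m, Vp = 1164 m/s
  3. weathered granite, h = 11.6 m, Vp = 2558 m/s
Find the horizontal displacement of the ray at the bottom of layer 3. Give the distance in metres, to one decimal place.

Apply Snell's law at each interface; in layer i the horizontal offset is hᵢ·tan θᵢ.
Layer 1: θ = 11.50°; offset = 17.4·tan 11.50° = 3.540 m.
Layer 2: sin θ = 1164·sin 11.5°/662 = 0.3506, θ = 20.52°; offset = 21.0·tan 20.52° = 7.860 m.
Layer 3: sin θ = 2558·sin 11.5°/662 = 0.7704, θ = 50.39°; offset = 11.6·tan 50.39° = 14.015 m.
Summing the layer offsets gives 25.416 m.

25.4 m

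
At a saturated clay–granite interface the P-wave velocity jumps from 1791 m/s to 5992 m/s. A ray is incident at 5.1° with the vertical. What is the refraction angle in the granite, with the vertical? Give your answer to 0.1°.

17.3°

Snell's law: sin θ₂ = (V₂/V₁)·sin θ₁ = (5992/1791)·sin 5.1° = 0.2974.
θ₂ = arcsin 0.2974 = 17.30° from the normal.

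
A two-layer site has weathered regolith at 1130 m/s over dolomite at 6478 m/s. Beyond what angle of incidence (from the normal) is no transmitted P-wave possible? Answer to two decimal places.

Critical incidence: sin θ_c = V₁/V₂ = 1130/6478 = 0.1744.
θ_c = arcsin 0.1744 = 10.05°.

10.05°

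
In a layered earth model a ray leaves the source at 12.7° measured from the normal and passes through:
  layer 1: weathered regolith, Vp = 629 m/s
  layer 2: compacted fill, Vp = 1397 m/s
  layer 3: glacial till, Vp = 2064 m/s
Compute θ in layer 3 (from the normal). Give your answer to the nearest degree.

Ray parameter p = sin 12.7° / 629 = 3.4952e-04 s/m.
sin θ_3 = p·V_3 = 3.4952e-04 × 2064 = 0.7214.
θ_3 = 46.17° from the vertical.

46°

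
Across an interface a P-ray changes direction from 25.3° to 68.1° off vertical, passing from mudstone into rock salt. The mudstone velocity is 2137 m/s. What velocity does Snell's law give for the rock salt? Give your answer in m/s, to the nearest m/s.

4640 m/s

Snell's law: sin 25.3°/V₁ = sin 68.1°/V₂.
V₂ = V₁·sin 68.1°/sin 25.3° = 2137 × 2.1711 = 4639.64 m/s.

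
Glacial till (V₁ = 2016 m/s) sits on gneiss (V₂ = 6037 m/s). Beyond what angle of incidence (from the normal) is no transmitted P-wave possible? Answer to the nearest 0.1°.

At critical incidence the refracted ray runs along the interface (θ₂ = 90°), so sin θ_c = V₁/V₂.
θ_c = arcsin(2016/6037) = arcsin 0.3339 = 19.51°.

19.5°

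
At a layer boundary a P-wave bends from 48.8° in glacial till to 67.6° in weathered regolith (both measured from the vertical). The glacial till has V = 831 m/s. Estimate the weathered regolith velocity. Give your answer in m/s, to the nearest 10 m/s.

Snell's law: sin 48.8°/V₁ = sin 67.6°/V₂.
V₂ = V₁·sin 67.6°/sin 48.8° = 831 × 1.2288 = 1021.11 m/s.

1020 m/s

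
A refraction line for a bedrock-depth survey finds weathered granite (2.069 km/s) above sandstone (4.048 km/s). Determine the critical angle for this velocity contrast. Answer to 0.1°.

At critical incidence the refracted ray runs along the interface (θ₂ = 90°), so sin θ_c = V₁/V₂.
θ_c = arcsin(2.069/4.048) = arcsin 0.5111 = 30.74°.

30.7°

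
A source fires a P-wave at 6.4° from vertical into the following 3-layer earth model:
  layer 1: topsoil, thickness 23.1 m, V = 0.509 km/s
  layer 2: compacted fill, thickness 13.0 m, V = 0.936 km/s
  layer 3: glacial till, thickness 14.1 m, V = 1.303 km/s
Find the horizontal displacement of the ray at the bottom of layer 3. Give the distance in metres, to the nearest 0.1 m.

9.5 m

Apply Snell's law at each interface; in layer i the horizontal offset is hᵢ·tan θᵢ.
Layer 1: θ = 6.40°; offset = 23.1·tan 6.40° = 2.591 m.
Layer 2: sin θ = 0.936·sin 6.4°/0.509 = 0.2050, θ = 11.83°; offset = 13.0·tan 11.83° = 2.723 m.
Layer 3: sin θ = 1.303·sin 6.4°/0.509 = 0.2854, θ = 16.58°; offset = 14.1·tan 16.58° = 4.198 m.
Summing the layer offsets gives 9.512 m.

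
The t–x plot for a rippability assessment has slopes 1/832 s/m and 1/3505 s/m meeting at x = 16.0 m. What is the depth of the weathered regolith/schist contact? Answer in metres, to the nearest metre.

6 m

x_cross = 2h·√((V₂+V₁)/(V₂−V₁)) → h = x_cross / (2·√((V₂+V₁)/(V₂−V₁))).
√((V₂+V₁)/(V₂−V₁)) = √((3505+832)/(3505−832)) = 1.2738.
h = 16.0 / (2·1.2738) = 6.28 m.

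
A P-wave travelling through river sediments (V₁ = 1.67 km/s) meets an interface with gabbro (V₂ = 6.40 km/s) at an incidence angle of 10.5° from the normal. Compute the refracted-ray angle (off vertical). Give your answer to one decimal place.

Snell's law: sin θ₂ = (V₂/V₁)·sin θ₁ = (6.40/1.67)·sin 10.5° = 0.6984.
θ₂ = arcsin 0.6984 = 44.30° from the normal.

44.3°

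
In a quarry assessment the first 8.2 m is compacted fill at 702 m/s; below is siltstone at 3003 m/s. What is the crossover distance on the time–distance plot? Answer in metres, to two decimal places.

20.81 m

x_cross = 2h·√((V₂+V₁)/(V₂−V₁)).
(V₂+V₁)/(V₂−V₁) = (3003+702)/(3003−702) = 1.6102; √ = 1.2689.
x_cross = 2·8.2·1.2689 = 20.81 m.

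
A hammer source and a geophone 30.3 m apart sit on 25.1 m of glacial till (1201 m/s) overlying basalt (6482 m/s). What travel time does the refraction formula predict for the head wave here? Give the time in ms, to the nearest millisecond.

46 ms

t = x/V₂ + 2h·√(V₂²−V₁²)/(V₁V₂).
√(V₂²−V₁²) = √(6482²−1201²) = 6369.8 m/s; delay term = 2·25.1·6369.8/(1201·6482) = 0.04107 s.
t = 30.3/6482 + 0.04107 = 0.04575 s.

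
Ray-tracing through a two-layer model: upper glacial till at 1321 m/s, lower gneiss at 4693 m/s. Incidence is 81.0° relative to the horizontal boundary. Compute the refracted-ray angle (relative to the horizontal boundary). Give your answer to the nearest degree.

Convert to the normal: θ₁ = 90° − 81.0° = 9.0°.
sin θ₁/V₁ = sin θ₂/V₂ ⇒ sin θ₂ = 4693·sin 9.0°/1321 = 4693·0.1564/1321 = 0.5558.
θ₂ = arcsin 0.5558 = 33.76° from the normal.
From the interface: 90° − 33.76° = 56.24°.

56°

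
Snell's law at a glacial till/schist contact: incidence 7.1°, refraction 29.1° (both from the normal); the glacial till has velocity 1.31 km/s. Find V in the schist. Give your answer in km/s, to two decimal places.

sin 7.1° = 0.1236; sin 29.1° = 0.4863.
V₂ = V₁·(sin θ₂/sin θ₁) = 1.31·(0.4863/0.1236) = 5.15 km/s.

5.15 km/s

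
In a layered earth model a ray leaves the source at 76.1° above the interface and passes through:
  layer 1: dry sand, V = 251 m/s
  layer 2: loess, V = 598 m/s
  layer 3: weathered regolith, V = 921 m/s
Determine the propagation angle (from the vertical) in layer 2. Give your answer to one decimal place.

From the normal: θ₁ = 90° − 76.1° = 13.9°.
Snell's law across each interface conserves sin θ / V, so sin θ_2 = V_2·sin θ₁/V₁.
sin θ_2 = 598 × sin 13.9° / 251 = 0.5723.
θ_2 = 34.91° from the vertical.

34.9°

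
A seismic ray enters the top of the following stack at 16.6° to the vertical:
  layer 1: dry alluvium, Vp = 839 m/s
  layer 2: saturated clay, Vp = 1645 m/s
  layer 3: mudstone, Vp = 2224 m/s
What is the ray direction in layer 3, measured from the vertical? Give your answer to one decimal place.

Ray parameter p = sin 16.6° / 839 = 3.4051e-04 s/m.
sin θ_3 = p·V_3 = 3.4051e-04 × 2224 = 0.7573.
θ_3 = arcsin 0.7573 = 49.23°.

49.2°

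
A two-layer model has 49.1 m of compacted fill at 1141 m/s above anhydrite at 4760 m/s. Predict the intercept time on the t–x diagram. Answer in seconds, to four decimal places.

θ_c = arcsin(V₁/V₂) = arcsin(1141/4760) = 13.87°; cos θ_c = 0.9708.
tᵢ = 2h·cos θ_c / V₁ = 2·49.1·0.9708 / 1141 = 0.08356 s.

0.0836 s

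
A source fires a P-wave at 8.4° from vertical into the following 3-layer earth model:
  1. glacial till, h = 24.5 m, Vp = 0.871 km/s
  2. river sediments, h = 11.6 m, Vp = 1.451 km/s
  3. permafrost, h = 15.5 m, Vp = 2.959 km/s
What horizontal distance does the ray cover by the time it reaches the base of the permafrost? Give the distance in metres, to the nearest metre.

Apply Snell's law at each interface; in layer i the horizontal offset is hᵢ·tan θᵢ.
Layer 1: θ = 8.40°; offset = 24.5·tan 8.40° = 3.618 m.
Layer 2: sin θ = 1.451·sin 8.4°/0.871 = 0.2434, θ = 14.08°; offset = 11.6·tan 14.08° = 2.910 m.
Layer 3: sin θ = 2.959·sin 8.4°/0.871 = 0.4963, θ = 29.75°; offset = 15.5·tan 29.75° = 8.860 m.
Total horizontal offset = 15.389 m.

15 m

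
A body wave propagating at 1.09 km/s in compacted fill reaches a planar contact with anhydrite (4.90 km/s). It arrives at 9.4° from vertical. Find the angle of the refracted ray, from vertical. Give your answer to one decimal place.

47.2°

Snell's law: sin θ₂ = (V₂/V₁)·sin θ₁ = (4.90/1.09)·sin 9.4° = 0.7342.
θ₂ = sin⁻¹(0.7342) = 47.24° (from vertical).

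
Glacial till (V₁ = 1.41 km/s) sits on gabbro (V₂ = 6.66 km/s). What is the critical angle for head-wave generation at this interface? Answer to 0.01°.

Critical incidence: sin θ_c = V₁/V₂ = 1.41/6.66 = 0.2117.
θ_c = arcsin 0.2117 = 12.22°.

12.22°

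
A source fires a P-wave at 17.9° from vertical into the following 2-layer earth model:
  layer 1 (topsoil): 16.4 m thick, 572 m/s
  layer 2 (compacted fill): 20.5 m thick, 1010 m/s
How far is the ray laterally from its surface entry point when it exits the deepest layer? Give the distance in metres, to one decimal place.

p = sin θ₁/V₁ = sin 17.9°/572 = 5.3734e-04 s/m is conserved through the stack.
Layer 1: θ = 17.90°; offset = 16.4·tan 17.90° = 5.297 m.
Layer 2: sin θ = p·1010 = 0.5427 → θ = 32.87°; offset = 20.5·tan 32.87° = 13.246 m.
Summing the layer offsets gives 18.543 m.

18.5 m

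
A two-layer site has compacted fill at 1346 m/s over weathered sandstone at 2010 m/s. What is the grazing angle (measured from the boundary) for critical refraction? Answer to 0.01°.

47.96°

Critical incidence: sin θ_c = V₁/V₂ = 1346/2010 = 0.6697.
θ_c = arcsin 0.6697 = 42.04°.
Measured from the interface: 90° − 42.04° = 47.96°.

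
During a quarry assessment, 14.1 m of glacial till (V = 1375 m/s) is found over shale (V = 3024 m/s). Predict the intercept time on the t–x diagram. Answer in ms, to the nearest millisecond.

tᵢ = 2h·√(V₂²−V₁²)/(V₁V₂).
√(V₂²−V₁²) = √(3024²−1375²) = 2693.3 m/s.
tᵢ = 2·14.1·2693.3/(1375·3024) = 0.01827 s.

18 ms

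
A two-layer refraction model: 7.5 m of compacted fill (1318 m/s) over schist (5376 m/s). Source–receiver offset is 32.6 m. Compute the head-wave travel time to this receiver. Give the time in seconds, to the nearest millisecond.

0.017 s

θ_c = arcsin(V₁/V₂) = arcsin(1318/5376) = 14.19°, cos θ_c = 0.9695.
Intercept time tᵢ = 2h cos θ_c / V₁ = 2·7.5·0.9695/1318 = 0.01103 s.
t = x/V₂ + tᵢ = 32.6/5376 + 0.01103 = 0.01710 s.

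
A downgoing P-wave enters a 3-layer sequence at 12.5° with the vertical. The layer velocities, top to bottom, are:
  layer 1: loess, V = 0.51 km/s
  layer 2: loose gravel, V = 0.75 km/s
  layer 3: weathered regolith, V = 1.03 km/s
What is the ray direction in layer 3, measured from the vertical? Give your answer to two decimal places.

25.92°

Ray parameter p = sin 12.5° / 0.51 = 4.2439e-01 s/km.
sin θ_3 = p·V_3 = 4.2439e-01 × 1.03 = 0.4371.
θ_3 = arcsin 0.4371 = 25.92°.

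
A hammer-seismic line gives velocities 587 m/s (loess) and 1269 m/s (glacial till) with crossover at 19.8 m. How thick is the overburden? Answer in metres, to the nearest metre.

h = (x_cross/2)·√((V₂−V₁)/(V₂+V₁)).
(V₂−V₁)/(V₂+V₁) = (1269−587)/(1269+587) = 0.3675; √ = 0.6062.
h = (19.8/2)·0.6062 = 6.00 m.

6 m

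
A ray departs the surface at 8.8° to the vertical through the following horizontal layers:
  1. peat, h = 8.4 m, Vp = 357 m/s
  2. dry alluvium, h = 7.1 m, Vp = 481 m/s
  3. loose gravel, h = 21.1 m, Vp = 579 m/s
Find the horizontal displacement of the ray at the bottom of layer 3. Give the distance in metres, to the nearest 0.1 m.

8.2 m

Apply Snell's law at each interface; in layer i the horizontal offset is hᵢ·tan θᵢ.
Layer 1: θ = 8.80°; offset = 8.4·tan 8.80° = 1.300 m.
Layer 2: sin θ = 481·sin 8.8°/357 = 0.2061, θ = 11.90°; offset = 7.1·tan 11.90° = 1.496 m.
Layer 3: sin θ = 579·sin 8.8°/357 = 0.2481, θ = 14.37°; offset = 21.1·tan 14.37° = 5.404 m.
Total horizontal offset = 8.200 m.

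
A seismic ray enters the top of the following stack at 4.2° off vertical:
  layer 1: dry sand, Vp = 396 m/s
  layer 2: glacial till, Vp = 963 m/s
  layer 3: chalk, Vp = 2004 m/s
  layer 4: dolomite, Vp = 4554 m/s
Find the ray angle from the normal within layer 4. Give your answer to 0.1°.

Snell's law across each interface conserves sin θ / V, so sin θ_4 = V_4·sin θ₁/V₁.
sin θ_4 = 4554 × sin 4.2° / 396 = 0.8422.
θ_4 = 57.38° from the vertical.

57.4°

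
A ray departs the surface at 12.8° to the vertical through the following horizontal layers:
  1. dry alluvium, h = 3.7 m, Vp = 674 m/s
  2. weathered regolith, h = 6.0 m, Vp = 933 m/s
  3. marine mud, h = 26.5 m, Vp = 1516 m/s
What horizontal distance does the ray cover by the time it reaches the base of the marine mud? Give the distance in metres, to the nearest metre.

p = sin θ₁/V₁ = sin 12.8°/674 = 3.2871e-04 s/m is conserved through the stack.
Layer 1: θ = 12.80°; offset = 3.7·tan 12.80° = 0.841 m.
Layer 2: sin θ = p·933 = 0.3067 → θ = 17.86°; offset = 6.0·tan 17.86° = 1.933 m.
Layer 3: sin θ = p·1516 = 0.4983 → θ = 29.89°; offset = 26.5·tan 29.89° = 15.231 m.
Σ offsets = 18.005 m.

18 m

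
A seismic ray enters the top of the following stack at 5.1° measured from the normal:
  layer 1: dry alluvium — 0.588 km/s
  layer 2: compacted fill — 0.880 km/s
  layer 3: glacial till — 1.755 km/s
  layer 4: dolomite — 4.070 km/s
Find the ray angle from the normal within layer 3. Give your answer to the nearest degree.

15°

Ray parameter p = sin 5.1° / 0.588 = 1.5118e-01 s/km.
sin θ_3 = p·V_3 = 1.5118e-01 × 1.755 = 0.2653.
θ_3 = 15.39° from the vertical.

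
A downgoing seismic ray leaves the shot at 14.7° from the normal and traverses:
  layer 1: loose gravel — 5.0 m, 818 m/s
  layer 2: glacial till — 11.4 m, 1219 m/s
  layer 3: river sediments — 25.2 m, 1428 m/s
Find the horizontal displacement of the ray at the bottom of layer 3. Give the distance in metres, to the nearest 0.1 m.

Ray parameter p = sin 14.7° / 818 m/s = 3.1022e-04 s/m.
Layer 1: θ = 14.70°; offset = 5.0·tan 14.70° = 1.312 m.
Layer 2: sin θ = p·1219 = 0.3782 → θ = 22.22°; offset = 11.4·tan 22.22° = 4.657 m.
Layer 3: sin θ = p·1428 = 0.4430 → θ = 26.29°; offset = 25.2·tan 26.29° = 12.452 m.
Summing the layer offsets gives 18.420 m.

18.4 m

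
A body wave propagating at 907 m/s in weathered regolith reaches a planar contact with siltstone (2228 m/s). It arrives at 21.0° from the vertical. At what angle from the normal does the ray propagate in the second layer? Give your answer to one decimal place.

61.7°

sin θ₁/V₁ = sin θ₂/V₂ ⇒ sin θ₂ = 2228·sin 21.0°/907 = 2228·0.3584/907 = 0.8803.
θ₂ = sin⁻¹(0.8803) = 61.68° (from vertical).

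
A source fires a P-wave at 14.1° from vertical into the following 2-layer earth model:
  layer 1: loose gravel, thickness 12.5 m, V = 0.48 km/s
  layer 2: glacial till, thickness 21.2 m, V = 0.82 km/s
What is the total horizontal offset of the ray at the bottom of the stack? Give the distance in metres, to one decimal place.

12.8 m

p = sin θ₁/V₁ = sin 14.1°/0.48 = 5.0753e-01 s/km is conserved through the stack.
Layer 1: θ = 14.10°; offset = 12.5·tan 14.10° = 3.140 m.
Layer 2: sin θ = p·0.82 = 0.4162 → θ = 24.59°; offset = 21.2·tan 24.59° = 9.703 m.
Summing the layer offsets gives 12.843 m.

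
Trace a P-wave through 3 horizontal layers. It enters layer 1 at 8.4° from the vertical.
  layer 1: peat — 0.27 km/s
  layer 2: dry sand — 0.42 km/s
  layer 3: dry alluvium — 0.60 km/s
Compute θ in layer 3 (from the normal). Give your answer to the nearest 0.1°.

Snell's law across each interface conserves sin θ / V, so sin θ_3 = V_3·sin θ₁/V₁.
sin θ_3 = 0.60 × sin 8.4° / 0.27 = 0.3246.
θ_3 = 18.94° from the vertical.

18.9°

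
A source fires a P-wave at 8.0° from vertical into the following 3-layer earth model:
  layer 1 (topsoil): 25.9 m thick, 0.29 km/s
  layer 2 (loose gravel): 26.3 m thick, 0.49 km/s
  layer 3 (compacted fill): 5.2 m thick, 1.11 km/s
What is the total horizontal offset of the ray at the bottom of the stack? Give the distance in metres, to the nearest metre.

Ray parameter p = sin 8.0° / 0.29 km/s = 4.7991e-01 s/km.
Layer 1: θ = 8.00°; offset = 25.9·tan 8.00° = 3.640 m.
Layer 2: sin θ = p·0.49 = 0.2352 → θ = 13.60°; offset = 26.3·tan 13.60° = 6.363 m.
Layer 3: sin θ = p·1.11 = 0.5327 → θ = 32.19°; offset = 5.2·tan 32.19° = 3.273 m.
Σ offsets = 13.276 m.

13 m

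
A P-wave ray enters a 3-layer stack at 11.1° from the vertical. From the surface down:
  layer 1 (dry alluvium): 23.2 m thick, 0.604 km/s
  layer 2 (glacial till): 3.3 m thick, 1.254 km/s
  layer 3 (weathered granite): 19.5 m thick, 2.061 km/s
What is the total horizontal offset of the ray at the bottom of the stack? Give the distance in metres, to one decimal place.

p = sin θ₁/V₁ = sin 11.1°/0.604 = 3.1874e-01 s/km is conserved through the stack.
Layer 1: θ = 11.10°; offset = 23.2·tan 11.10° = 4.552 m.
Layer 2: sin θ = p·1.254 = 0.3997 → θ = 23.56°; offset = 3.3·tan 23.56° = 1.439 m.
Layer 3: sin θ = p·2.061 = 0.6569 → θ = 41.07°; offset = 19.5·tan 41.07° = 16.991 m.
Total horizontal offset = 22.981 m.

23.0 m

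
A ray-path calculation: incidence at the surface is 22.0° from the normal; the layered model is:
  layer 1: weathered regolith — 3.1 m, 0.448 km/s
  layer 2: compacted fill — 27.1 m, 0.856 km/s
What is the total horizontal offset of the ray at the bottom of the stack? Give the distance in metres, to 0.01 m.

29.03 m

p = sin θ₁/V₁ = sin 22.0°/0.448 = 8.3618e-01 s/km is conserved through the stack.
Layer 1: θ = 22.00°; offset = 3.1·tan 22.00° = 1.2525 m.
Layer 2: sin θ = p·0.856 = 0.7158 → θ = 45.71°; offset = 27.1·tan 45.71° = 27.7762 m.
Total horizontal offset = 29.0287 m.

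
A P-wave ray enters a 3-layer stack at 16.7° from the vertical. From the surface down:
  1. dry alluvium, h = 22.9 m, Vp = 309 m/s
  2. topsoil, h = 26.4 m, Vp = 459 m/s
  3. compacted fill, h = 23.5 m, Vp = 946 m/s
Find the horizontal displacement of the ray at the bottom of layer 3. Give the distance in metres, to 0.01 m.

Apply Snell's law at each interface; in layer i the horizontal offset is hᵢ·tan θᵢ.
Layer 1: θ = 16.70°; offset = 22.9·tan 16.70° = 6.8703 m.
Layer 2: sin θ = 459·sin 16.7°/309 = 0.4269, θ = 25.27°; offset = 26.4·tan 25.27° = 12.4613 m.
Layer 3: sin θ = 946·sin 16.7°/309 = 0.8798, θ = 61.61°; offset = 23.5·tan 61.61° = 43.4847 m.
Summing the layer offsets gives 62.8163 m.

62.82 m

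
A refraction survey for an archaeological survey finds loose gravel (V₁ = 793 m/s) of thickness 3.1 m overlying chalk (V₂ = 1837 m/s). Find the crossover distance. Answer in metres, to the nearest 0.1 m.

θ_c = arcsin(793/1837) = 25.57°, so cos θ_c = 0.9020 and tᵢ = 2h cos θ_c/V₁ = 0.0071 s.
At crossover x/V₁ = x/V₂ + tᵢ ⇒ x = tᵢ/(1/V₁ − 1/V₂) = 0.00705/(1.2610e-03 − 5.4437e-04) = 9.84 m.

9.8 m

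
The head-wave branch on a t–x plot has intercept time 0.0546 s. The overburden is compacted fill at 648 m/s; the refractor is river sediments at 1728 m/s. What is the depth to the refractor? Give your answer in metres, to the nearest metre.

19 m

h = tᵢ·V₁·V₂ / (2·√(V₂²−V₁²)).
√(V₂²−V₁²) = √(1728² − 648²) = 1601.9 m/s.
h = 0.0546 s × 648 × 1728 / (2 × 1601.9) = 19.08 m.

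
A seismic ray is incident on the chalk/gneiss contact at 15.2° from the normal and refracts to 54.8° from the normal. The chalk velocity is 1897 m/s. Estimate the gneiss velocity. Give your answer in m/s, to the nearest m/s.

Snell's law: sin 15.2°/V₁ = sin 54.8°/V₂.
V₂ = V₁·sin 54.8°/sin 15.2° = 1897 × 3.1166 = 5912.23 m/s.

5912 m/s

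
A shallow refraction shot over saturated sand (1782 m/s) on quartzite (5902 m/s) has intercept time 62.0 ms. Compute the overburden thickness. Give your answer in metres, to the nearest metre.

58 m

h = tᵢ·V₁·V₂ / (2·√(V₂²−V₁²)).
√(V₂²−V₁²) = √(5902² − 1782²) = 5626.6 m/s.
h = 0.062 s × 1782 × 5902 / (2 × 5626.6) = 57.95 m.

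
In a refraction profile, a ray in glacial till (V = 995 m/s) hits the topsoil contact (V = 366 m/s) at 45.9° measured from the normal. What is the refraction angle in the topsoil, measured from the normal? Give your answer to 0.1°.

Snell's law: sin θ₂ = (V₂/V₁)·sin θ₁ = (366/995)·sin 45.9° = 0.2642.
θ₂ = sin⁻¹(0.2642) = 15.32° (from vertical).

15.3°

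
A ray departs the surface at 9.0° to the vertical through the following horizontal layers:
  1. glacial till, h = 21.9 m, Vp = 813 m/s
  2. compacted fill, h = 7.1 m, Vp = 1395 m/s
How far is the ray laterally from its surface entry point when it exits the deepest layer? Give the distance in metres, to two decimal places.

5.45 m

Apply Snell's law at each interface; in layer i the horizontal offset is hᵢ·tan θᵢ.
Layer 1: θ = 9.00°; offset = 21.9·tan 9.00° = 3.4686 m.
Layer 2: sin θ = 1395·sin 9.0°/813 = 0.2684, θ = 15.57°; offset = 7.1·tan 15.57° = 1.9784 m.
Σ offsets = 5.4470 m.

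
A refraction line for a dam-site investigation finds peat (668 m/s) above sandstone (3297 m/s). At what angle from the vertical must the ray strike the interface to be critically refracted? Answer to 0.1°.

11.7°

Critical incidence: sin θ_c = V₁/V₂ = 668/3297 = 0.2026.
θ_c = arcsin 0.2026 = 11.69°.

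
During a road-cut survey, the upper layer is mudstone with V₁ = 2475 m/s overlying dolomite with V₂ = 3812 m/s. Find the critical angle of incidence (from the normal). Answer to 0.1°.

At critical incidence the refracted ray runs along the interface (θ₂ = 90°), so sin θ_c = V₁/V₂.
θ_c = arcsin(2475/3812) = arcsin 0.6493 = 40.49°.

40.5°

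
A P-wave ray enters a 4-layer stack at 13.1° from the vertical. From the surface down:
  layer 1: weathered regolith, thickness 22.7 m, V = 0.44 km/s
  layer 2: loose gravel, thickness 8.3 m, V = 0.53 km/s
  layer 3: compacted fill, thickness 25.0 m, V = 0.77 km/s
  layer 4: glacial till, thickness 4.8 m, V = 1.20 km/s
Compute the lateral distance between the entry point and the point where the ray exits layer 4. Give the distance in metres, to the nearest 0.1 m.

22.2 m

Apply Snell's law at each interface; in layer i the horizontal offset is hᵢ·tan θᵢ.
Layer 1: θ = 13.10°; offset = 22.7·tan 13.10° = 5.282 m.
Layer 2: sin θ = 0.53·sin 13.1°/0.44 = 0.2730, θ = 15.84°; offset = 8.3·tan 15.84° = 2.355 m.
Layer 3: sin θ = 0.77·sin 13.1°/0.44 = 0.3966, θ = 23.37°; offset = 25.0·tan 23.37° = 10.802 m.
Layer 4: sin θ = 1.20·sin 13.1°/0.44 = 0.6181, θ = 38.18°; offset = 4.8·tan 38.18° = 3.775 m.
Total horizontal offset = 22.215 m.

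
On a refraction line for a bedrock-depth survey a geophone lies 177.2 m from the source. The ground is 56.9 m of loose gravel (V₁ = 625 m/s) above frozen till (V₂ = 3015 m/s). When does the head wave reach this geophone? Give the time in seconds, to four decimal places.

0.2369 s

θ_c = arcsin(V₁/V₂) = arcsin(625/3015) = 11.96°, cos θ_c = 0.9783.
Intercept time tᵢ = 2h cos θ_c / V₁ = 2·56.9·0.9783/625 = 0.17812 s.
t = x/V₂ + tᵢ = 177.2/3015 + 0.17812 = 0.23690 s.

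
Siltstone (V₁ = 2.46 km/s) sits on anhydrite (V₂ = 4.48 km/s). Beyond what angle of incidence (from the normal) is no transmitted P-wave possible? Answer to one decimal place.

33.3°

At critical incidence the refracted ray runs along the interface (θ₂ = 90°), so sin θ_c = V₁/V₂.
θ_c = arcsin(2.46/4.48) = arcsin 0.5491 = 33.31°.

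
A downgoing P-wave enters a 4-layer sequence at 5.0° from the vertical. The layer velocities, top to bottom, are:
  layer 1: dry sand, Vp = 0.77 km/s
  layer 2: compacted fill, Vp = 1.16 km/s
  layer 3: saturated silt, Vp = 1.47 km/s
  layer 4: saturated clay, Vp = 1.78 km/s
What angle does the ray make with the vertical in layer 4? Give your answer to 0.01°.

Snell's law across each interface conserves sin θ / V, so sin θ_4 = V_4·sin θ₁/V₁.
sin θ_4 = 1.78 × sin 5.0° / 0.77 = 0.2015.
θ_4 = arcsin 0.2015 = 11.62°.

11.62°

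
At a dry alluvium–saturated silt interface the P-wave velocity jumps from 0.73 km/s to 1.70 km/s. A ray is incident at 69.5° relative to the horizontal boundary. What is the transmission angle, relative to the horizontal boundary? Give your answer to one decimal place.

35.4°

Convert to the normal: θ₁ = 90° − 69.5° = 20.5°.
Snell's law: sin θ₂ = (V₂/V₁)·sin θ₁ = (1.70/0.73)·sin 20.5° = 0.8156.
θ₂ = arcsin 0.8156 = 54.64° from the normal.
From the interface: 90° − 54.64° = 35.36°.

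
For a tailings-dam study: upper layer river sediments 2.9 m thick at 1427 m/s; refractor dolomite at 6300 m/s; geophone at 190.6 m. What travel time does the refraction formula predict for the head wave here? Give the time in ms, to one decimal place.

θ_c = arcsin(V₁/V₂) = arcsin(1427/6300) = 13.09°, cos θ_c = 0.9740.
Intercept time tᵢ = 2h cos θ_c / V₁ = 2·2.9·0.9740/1427 = 0.00396 s.
t = x/V₂ + tᵢ = 190.6/6300 + 0.00396 = 0.03421 s.

34.2 ms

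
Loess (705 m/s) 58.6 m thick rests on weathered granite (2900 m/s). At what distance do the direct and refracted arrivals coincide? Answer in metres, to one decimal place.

150.2 m

θ_c = arcsin(705/2900) = 14.07°, so cos θ_c = 0.9700 and tᵢ = 2h cos θ_c/V₁ = 0.1613 s.
At crossover x/V₁ = x/V₂ + tᵢ ⇒ x = tᵢ/(1/V₁ − 1/V₂) = 0.16125/(1.4184e-03 − 3.4483e-04) = 150.20 m.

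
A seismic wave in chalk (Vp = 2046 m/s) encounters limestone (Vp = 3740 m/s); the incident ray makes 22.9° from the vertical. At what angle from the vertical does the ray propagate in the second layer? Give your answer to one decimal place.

45.3°

Snell's law: sin θ₂ = (V₂/V₁)·sin θ₁ = (3740/2046)·sin 22.9° = 0.7113.
θ₂ = sin⁻¹(0.7113) = 45.34° (from vertical).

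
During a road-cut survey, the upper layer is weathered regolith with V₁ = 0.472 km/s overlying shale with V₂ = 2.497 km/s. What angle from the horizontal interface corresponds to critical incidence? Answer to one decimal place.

79.1°

Critical incidence: sin θ_c = V₁/V₂ = 0.472/2.497 = 0.1890.
θ_c = arcsin 0.1890 = 10.90°.
Measured from the interface: 90° − 10.90° = 79.10°.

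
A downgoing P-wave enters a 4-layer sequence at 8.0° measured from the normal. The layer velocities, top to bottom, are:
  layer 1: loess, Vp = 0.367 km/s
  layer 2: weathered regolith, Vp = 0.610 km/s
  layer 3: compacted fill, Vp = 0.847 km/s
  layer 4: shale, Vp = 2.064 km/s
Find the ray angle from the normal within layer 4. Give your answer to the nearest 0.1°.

Ray parameter p = sin 8.0° / 0.367 = 3.7922e-01 s/km.
sin θ_4 = p·V_4 = 3.7922e-01 × 2.064 = 0.7827.
θ_4 = arcsin 0.7827 = 51.51°.

51.5°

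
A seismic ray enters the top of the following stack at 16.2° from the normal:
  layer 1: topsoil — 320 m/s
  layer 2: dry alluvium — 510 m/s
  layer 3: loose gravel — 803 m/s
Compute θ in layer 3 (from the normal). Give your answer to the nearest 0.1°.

44.4°

Snell's law across each interface conserves sin θ / V, so sin θ_3 = V_3·sin θ₁/V₁.
sin θ_3 = 803 × sin 16.2° / 320 = 0.7001.
θ_3 = arcsin 0.7001 = 44.43°.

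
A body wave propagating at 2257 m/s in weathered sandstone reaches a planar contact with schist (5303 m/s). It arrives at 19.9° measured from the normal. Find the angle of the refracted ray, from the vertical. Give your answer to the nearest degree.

53°

sin θ₁/V₁ = sin θ₂/V₂ ⇒ sin θ₂ = 5303·sin 19.9°/2257 = 5303·0.3404/2257 = 0.7997.
θ₂ = arcsin 0.7997 = 53.11° from the normal.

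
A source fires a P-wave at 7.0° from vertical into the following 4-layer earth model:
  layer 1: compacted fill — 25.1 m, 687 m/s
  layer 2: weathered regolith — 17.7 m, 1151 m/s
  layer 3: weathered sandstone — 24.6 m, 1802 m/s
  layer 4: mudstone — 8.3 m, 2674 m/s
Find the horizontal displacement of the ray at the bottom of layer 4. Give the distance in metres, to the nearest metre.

20 m

Ray parameter p = sin 7.0° / 687 m/s = 1.7739e-04 s/m.
Layer 1: θ = 7.00°; offset = 25.1·tan 7.00° = 3.082 m.
Layer 2: sin θ = p·1151 = 0.2042 → θ = 11.78°; offset = 17.7·tan 11.78° = 3.692 m.
Layer 3: sin θ = p·1802 = 0.3197 → θ = 18.64°; offset = 24.6·tan 18.64° = 8.299 m.
Layer 4: sin θ = p·2674 = 0.4744 → θ = 28.32°; offset = 8.3·tan 28.32° = 4.472 m.
Total horizontal offset = 19.545 m.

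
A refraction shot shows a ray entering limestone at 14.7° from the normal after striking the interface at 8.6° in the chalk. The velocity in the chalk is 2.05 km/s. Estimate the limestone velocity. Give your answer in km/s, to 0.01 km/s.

3.48 km/s

sin 8.6° = 0.1495; sin 14.7° = 0.2538.
V₂ = V₁·(sin θ₂/sin θ₁) = 2.05·(0.2538/0.1495) = 3.48 km/s.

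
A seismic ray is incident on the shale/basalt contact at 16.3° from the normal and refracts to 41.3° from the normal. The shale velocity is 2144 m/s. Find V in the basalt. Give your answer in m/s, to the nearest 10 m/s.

Snell's law: sin 16.3°/V₁ = sin 41.3°/V₂.
V₂ = V₁·sin 41.3°/sin 16.3° = 2144 × 2.3515 = 5041.72 m/s.

5040 m/s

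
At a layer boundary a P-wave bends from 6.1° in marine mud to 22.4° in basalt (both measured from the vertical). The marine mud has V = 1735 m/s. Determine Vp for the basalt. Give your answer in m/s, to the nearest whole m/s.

6222 m/s

Snell's law: sin 6.1°/V₁ = sin 22.4°/V₂.
V₂ = V₁·sin 22.4°/sin 6.1° = 1735 × 3.5861 = 6221.83 m/s.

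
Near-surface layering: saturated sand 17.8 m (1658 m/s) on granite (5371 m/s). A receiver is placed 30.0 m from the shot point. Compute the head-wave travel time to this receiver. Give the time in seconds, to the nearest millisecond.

t = x/V₂ + 2h·√(V₂²−V₁²)/(V₁V₂).
√(V₂²−V₁²) = √(5371²−1658²) = 5108.7 m/s; delay term = 2·17.8·5108.7/(1658·5371) = 0.02042 s.
t = 30.0/5371 + 0.02042 = 0.02601 s.

0.026 s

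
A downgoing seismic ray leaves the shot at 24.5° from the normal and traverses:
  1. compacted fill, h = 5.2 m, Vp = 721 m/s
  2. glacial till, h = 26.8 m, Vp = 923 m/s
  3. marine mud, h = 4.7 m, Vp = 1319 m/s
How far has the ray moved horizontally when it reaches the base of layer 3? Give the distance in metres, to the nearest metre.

25 m

Ray parameter p = sin 24.5° / 721 m/s = 5.7516e-04 s/m.
Layer 1: θ = 24.50°; offset = 5.2·tan 24.50° = 2.370 m.
Layer 2: sin θ = p·923 = 0.5309 → θ = 32.06°; offset = 26.8·tan 32.06° = 16.789 m.
Layer 3: sin θ = p·1319 = 0.7586 → θ = 49.34°; offset = 4.7·tan 49.34° = 5.473 m.
Summing the layer offsets gives 24.631 m.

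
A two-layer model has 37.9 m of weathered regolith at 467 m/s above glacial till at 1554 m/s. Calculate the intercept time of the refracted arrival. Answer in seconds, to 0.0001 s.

θ_c = arcsin(V₁/V₂) = arcsin(467/1554) = 17.49°; cos θ_c = 0.9538.
tᵢ = 2h·cos θ_c / V₁ = 2·37.9·0.9538 / 467 = 0.15481 s.

0.1548 s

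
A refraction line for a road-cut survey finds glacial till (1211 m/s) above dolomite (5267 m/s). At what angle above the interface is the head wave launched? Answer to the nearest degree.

77°

Critical incidence: sin θ_c = V₁/V₂ = 1211/5267 = 0.2299.
θ_c = arcsin 0.2299 = 13.29°.
Measured from the interface: 90° − 13.29° = 76.71°.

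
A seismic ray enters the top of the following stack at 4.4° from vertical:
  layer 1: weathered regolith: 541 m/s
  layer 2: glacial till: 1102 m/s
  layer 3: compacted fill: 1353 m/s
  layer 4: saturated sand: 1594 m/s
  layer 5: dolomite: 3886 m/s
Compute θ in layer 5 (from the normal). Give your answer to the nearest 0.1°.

Ray parameter p = sin 4.4° / 541 = 1.4181e-04 s/m.
sin θ_5 = p·V_5 = 1.4181e-04 × 3886 = 0.5511.
θ_5 = 33.44° from the vertical.

33.4°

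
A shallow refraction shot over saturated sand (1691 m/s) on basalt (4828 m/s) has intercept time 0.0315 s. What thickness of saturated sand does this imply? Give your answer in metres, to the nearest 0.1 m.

θ_c = arcsin(1691/4828) = 20.50°; cos θ_c = 0.9367.
tᵢ = 2h cos θ_c/V₁ ⇒ h = tᵢ·V₁/(2 cos θ_c) = 0.0315·1691/(2·0.9367) = 28.43 m.

28.4 m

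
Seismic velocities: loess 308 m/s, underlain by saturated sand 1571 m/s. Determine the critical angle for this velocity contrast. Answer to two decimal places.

Critical incidence: sin θ_c = V₁/V₂ = 308/1571 = 0.1961.
θ_c = arcsin 0.1961 = 11.31°.

11.31°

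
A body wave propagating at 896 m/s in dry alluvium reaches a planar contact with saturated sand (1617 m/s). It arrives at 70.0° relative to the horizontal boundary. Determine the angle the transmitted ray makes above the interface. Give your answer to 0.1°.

Convert to the normal: θ₁ = 90° − 70.0° = 20.0°.
Snell's law: sin θ₂ = (V₂/V₁)·sin θ₁ = (1617/896)·sin 20.0° = 0.6172.
θ₂ = arcsin 0.6172 = 38.11° from the normal.
From the interface: 90° − 38.11° = 51.89°.

51.9°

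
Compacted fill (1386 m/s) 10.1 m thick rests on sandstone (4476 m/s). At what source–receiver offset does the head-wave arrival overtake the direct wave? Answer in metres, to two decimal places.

27.82 m

x_cross = 2h·√((V₂+V₁)/(V₂−V₁)).
(V₂+V₁)/(V₂−V₁) = (4476+1386)/(4476−1386) = 1.8971; √ = 1.3773.
x_cross = 2·10.1·1.3773 = 27.82 m.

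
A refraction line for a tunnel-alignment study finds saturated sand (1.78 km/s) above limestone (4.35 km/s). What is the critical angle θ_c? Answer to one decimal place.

At critical incidence the refracted ray runs along the interface (θ₂ = 90°), so sin θ_c = V₁/V₂.
θ_c = arcsin(1.78/4.35) = arcsin 0.4092 = 24.15°.

24.2°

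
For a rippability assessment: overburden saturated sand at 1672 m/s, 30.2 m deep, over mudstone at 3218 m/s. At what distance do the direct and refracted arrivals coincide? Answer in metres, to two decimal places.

107.42 m

x_cross = 2h·√((V₂+V₁)/(V₂−V₁)).
(V₂+V₁)/(V₂−V₁) = (3218+1672)/(3218−1672) = 3.1630; √ = 1.7785.
x_cross = 2·30.2·1.7785 = 107.42 m.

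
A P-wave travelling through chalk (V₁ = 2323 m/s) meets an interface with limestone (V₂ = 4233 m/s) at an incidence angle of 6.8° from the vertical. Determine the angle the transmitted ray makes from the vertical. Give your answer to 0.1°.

sin θ₁/V₁ = sin θ₂/V₂ ⇒ sin θ₂ = 4233·sin 6.8°/2323 = 4233·0.1184/2323 = 0.2158.
θ₂ = arcsin 0.2158 = 12.46° from the normal.

12.5°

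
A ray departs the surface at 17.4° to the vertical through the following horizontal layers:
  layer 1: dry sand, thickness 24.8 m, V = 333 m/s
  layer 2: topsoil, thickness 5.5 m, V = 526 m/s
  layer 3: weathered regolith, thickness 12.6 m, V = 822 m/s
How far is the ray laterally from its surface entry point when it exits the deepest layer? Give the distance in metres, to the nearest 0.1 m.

Ray parameter p = sin 17.4° / 333 m/s = 8.9802e-04 s/m.
Layer 1: θ = 17.40°; offset = 24.8·tan 17.40° = 7.772 m.
Layer 2: sin θ = p·526 = 0.4724 → θ = 28.19°; offset = 5.5·tan 28.19° = 2.948 m.
Layer 3: sin θ = p·822 = 0.7382 → θ = 47.58°; offset = 12.6·tan 47.58° = 13.787 m.
Summing the layer offsets gives 24.507 m.

24.5 m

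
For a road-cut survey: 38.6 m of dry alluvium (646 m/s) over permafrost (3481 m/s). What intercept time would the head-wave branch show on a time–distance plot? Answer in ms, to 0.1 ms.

117.4 ms

θ_c = arcsin(V₁/V₂) = arcsin(646/3481) = 10.69°; cos θ_c = 0.9826.
tᵢ = 2h·cos θ_c / V₁ = 2·38.6·0.9826 / 646 = 0.11743 s.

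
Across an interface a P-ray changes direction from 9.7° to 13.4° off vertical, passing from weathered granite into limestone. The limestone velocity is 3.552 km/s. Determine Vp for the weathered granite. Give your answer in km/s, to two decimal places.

2.58 km/s

sin 9.7° = 0.1685; sin 13.4° = 0.2317.
V₁ = V₂·(sin θ₁/sin θ₂) = 3.552·(0.1685/0.2317) = 2.58 km/s.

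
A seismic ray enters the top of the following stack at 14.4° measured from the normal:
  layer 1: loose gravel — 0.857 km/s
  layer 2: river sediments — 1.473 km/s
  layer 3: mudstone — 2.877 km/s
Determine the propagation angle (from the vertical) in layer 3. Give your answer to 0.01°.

Snell's law across each interface conserves sin θ / V, so sin θ_3 = V_3·sin θ₁/V₁.
sin θ_3 = 2.877 × sin 14.4° / 0.857 = 0.8349.
θ_3 = arcsin 0.8349 = 56.60°.

56.60°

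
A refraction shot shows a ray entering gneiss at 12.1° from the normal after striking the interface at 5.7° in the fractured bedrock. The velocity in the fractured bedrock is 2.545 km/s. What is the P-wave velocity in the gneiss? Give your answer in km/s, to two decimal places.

Snell's law: sin 5.7°/V₁ = sin 12.1°/V₂.
V₂ = V₁·sin 12.1°/sin 5.7° = 2.545 × 2.1105 = 5.37 km/s.

5.37 km/s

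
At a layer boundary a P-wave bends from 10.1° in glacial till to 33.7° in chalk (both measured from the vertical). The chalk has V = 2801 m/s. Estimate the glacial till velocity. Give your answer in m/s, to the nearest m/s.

885 m/s

Snell's law: sin 10.1°/V₁ = sin 33.7°/V₂.
V₁ = V₂·sin 10.1°/sin 33.7° = 2801 × 0.3161 = 885.30 m/s.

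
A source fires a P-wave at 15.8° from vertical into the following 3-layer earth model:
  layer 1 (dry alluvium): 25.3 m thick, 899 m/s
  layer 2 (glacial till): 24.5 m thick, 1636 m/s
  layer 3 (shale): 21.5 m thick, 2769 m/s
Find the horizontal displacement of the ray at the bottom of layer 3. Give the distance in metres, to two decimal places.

Apply Snell's law at each interface; in layer i the horizontal offset is hᵢ·tan θᵢ.
Layer 1: θ = 15.80°; offset = 25.3·tan 15.80° = 7.1592 m.
Layer 2: sin θ = 1636·sin 15.8°/899 = 0.4955, θ = 29.70°; offset = 24.5·tan 29.70° = 13.9759 m.
Layer 3: sin θ = 2769·sin 15.8°/899 = 0.8386, θ = 57.00°; offset = 21.5·tan 57.00° = 33.1040 m.
Summing the layer offsets gives 54.2391 m.

54.24 m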